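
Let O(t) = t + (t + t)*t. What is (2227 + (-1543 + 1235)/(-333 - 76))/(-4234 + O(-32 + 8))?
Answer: -911151/1270354 ≈ -0.71724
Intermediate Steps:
O(t) = t + 2*t² (O(t) = t + (2*t)*t = t + 2*t²)
(2227 + (-1543 + 1235)/(-333 - 76))/(-4234 + O(-32 + 8)) = (2227 + (-1543 + 1235)/(-333 - 76))/(-4234 + (-32 + 8)*(1 + 2*(-32 + 8))) = (2227 - 308/(-409))/(-4234 - 24*(1 + 2*(-24))) = (2227 - 308*(-1/409))/(-4234 - 24*(1 - 48)) = (2227 + 308/409)/(-4234 - 24*(-47)) = 911151/(409*(-4234 + 1128)) = (911151/409)/(-3106) = (911151/409)*(-1/3106) = -911151/1270354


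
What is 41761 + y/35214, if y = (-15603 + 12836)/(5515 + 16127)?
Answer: 31826116061501/762101388 ≈ 41761.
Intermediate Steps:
y = -2767/21642 ≈ -0.12785
41761 + y/35214 = 41761 - 2767/21642/35214 = 41761 - 2767/21642*1/35214 = 41761 - 2767/762101388 = 31826116061501/762101388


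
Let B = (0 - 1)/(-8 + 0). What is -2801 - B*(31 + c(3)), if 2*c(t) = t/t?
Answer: -44879/16 ≈ -2804.9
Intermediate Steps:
B = ⅛ (B = -1/(-8) = -1*(-⅛) = ⅛ ≈ 0.12500)
c(t) = ½ (c(t) = (t/t)/2 = (½)*1 = ½)
-2801 - B*(31 + c(3)) = -2801 - (31 + ½)/8 = -2801 - 63/(8*2) = -2801 - 1*63/16 = -2801 - 63/16 = -44879/16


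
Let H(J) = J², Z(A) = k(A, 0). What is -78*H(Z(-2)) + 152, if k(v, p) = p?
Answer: 152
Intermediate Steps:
Z(A) = 0
-78*H(Z(-2)) + 152 = -78*0² + 152 = -78*0 + 152 = 0 + 152 = 152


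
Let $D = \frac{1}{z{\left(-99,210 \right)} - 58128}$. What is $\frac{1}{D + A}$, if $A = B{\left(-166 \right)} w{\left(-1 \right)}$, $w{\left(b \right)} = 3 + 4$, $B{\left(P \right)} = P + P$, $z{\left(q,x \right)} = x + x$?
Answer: $- \frac{57708}{134113393} \approx -0.00043029$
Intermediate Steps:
$z{\left(q,x \right)} = 2 x$
$B{\left(P \right)} = 2 P$
$w{\left(b \right)} = 7$
$A = -2324$ ($A = 2 \left(-166\right) 7 = \left(-332\right) 7 = -2324$)
$D = - \frac{1}{57708}$ ($D = \frac{1}{2 \cdot 210 - 58128} = \frac{1}{420 - 58128} = \frac{1}{-57708} = - \frac{1}{57708} \approx -1.7329 \cdot 10^{-5}$)
$\frac{1}{D + A} = \frac{1}{- \frac{1}{57708} - 2324} = \frac{1}{- \frac{134113393}{57708}} = - \frac{57708}{134113393}$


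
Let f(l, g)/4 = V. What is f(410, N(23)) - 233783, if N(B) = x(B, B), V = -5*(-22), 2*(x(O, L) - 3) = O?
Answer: -233343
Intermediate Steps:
x(O, L) = 3 + O/2
V = 110
N(B) = 3 + B/2
f(l, g) = 440 (f(l, g) = 4*110 = 440)
f(410, N(23)) - 233783 = 440 - 233783 = -233343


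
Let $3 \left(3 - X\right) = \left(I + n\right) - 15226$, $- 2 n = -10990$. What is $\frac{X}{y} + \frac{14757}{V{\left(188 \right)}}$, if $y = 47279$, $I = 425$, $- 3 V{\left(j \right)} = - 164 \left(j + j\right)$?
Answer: $\frac{2284555329}{2915412256} \approx 0.78361$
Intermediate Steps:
$n = 5495$ ($n = \left(- \frac{1}{2}\right) \left(-10990\right) = 5495$)
$V{\left(j \right)} = \frac{328 j}{3}$ ($V{\left(j \right)} = - \frac{\left(-164\right) \left(j + j\right)}{3} = - \frac{\left(-164\right) 2 j}{3} = - \frac{\left(-328\right) j}{3} = \frac{328 j}{3}$)
$X = 3105$ ($X = 3 - \frac{\left(425 + 5495\right) - 15226}{3} = 3 - \frac{5920 - 15226}{3} = 3 - -3102 = 3 + 3102 = 3105$)
$\frac{X}{y} + \frac{14757}{V{\left(188 \right)}} = \frac{3105}{47279} + \frac{14757}{\frac{328}{3} \cdot 188} = 3105 \cdot \frac{1}{47279} + \frac{14757}{\frac{61664}{3}} = \frac{3105}{47279} + 14757 \cdot \frac{3}{61664} = \frac{3105}{47279} + \frac{44271}{61664} = \frac{2284555329}{2915412256}$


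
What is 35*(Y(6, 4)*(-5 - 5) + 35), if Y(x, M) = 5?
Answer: -525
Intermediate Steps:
35*(Y(6, 4)*(-5 - 5) + 35) = 35*(5*(-5 - 5) + 35) = 35*(5*(-10) + 35) = 35*(-50 + 35) = 35*(-15) = -525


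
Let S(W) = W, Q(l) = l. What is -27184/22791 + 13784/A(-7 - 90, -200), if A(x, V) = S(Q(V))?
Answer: -39948493/569775 ≈ -70.113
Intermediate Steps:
A(x, V) = V
-27184/22791 + 13784/A(-7 - 90, -200) = -27184/22791 + 13784/(-200) = -27184*1/22791 + 13784*(-1/200) = -27184/22791 - 1723/25 = -39948493/569775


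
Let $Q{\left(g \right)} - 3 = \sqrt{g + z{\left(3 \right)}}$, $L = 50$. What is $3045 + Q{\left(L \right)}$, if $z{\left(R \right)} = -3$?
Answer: $3048 + \sqrt{47} \approx 3054.9$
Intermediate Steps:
$Q{\left(g \right)} = 3 + \sqrt{-3 + g}$ ($Q{\left(g \right)} = 3 + \sqrt{g - 3} = 3 + \sqrt{-3 + g}$)
$3045 + Q{\left(L \right)} = 3045 + \left(3 + \sqrt{-3 + 50}\right) = 3045 + \left(3 + \sqrt{47}\right) = 3048 + \sqrt{47}$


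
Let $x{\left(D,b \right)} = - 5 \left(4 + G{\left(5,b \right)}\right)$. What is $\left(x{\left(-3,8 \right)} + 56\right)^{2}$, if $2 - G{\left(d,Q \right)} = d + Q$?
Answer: $8281$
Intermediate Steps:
$G{\left(d,Q \right)} = 2 - Q - d$ ($G{\left(d,Q \right)} = 2 - \left(d + Q\right) = 2 - \left(Q + d\right) = 2 - Q - d$)
$x{\left(D,b \right)} = -5 + 5 b$ ($x{\left(D,b \right)} = - 5 \left(4 - \left(3 + b\right)\right) = - 5 \left(1 - b\right) = -5 + 5 b$)
$\left(x{\left(-3,8 \right)} + 56\right)^{2} = \left(\left(-5 + 5 \cdot 8\right) + 56\right)^{2} = \left(\left(-5 + 40\right) + 56\right)^{2} = \left(35 + 56\right)^{2} = 91^{2} = 8281$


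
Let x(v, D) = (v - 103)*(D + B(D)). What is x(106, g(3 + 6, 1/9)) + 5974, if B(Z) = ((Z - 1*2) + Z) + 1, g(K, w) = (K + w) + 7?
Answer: 6116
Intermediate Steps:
g(K, w) = 7 + K + w
B(Z) = -1 + 2*Z (B(Z) = ((Z - 2) + Z) + 1 = ((-2 + Z) + Z) + 1 = (-2 + 2*Z) + 1 = -1 + 2*Z)
x(v, D) = (-1 + 3*D)*(-103 + v) (x(v, D) = (v - 103)*(D + (-1 + 2*D)) = (-103 + v)*(-1 + 3*D) = (-1 + 3*D)*(-103 + v))
x(106, g(3 + 6, 1/9)) + 5974 = (103 - 1*106 - 309*(7 + (3 + 6) + 1/9) + 3*(7 + (3 + 6) + 1/9)*106) + 5974 = (103 - 106 - 309*(7 + 9 + ⅑) + 3*(7 + 9 + ⅑)*106) + 5974 = (103 - 106 - 309*145/9 + 3*(145/9)*106) + 5974 = (103 - 106 - 14935/3 + 15370/3) + 5974 = 142 + 5974 = 6116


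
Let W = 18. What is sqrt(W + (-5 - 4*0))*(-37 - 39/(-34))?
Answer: -1219*sqrt(13)/34 ≈ -129.27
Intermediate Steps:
sqrt(W + (-5 - 4*0))*(-37 - 39/(-34)) = sqrt(18 + (-5 - 4*0))*(-37 - 39/(-34)) = sqrt(18 + (-5 + 0))*(-37 - 39*(-1)/34) = sqrt(18 - 5)*(-37 - 1*(-39/34)) = sqrt(13)*(-37 + 39/34) = sqrt(13)*(-1219/34) = -1219*sqrt(13)/34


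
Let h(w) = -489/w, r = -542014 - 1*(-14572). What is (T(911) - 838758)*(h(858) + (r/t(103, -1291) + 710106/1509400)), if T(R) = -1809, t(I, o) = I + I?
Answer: 1840352254103168967/855075100 ≈ 2.1523e+9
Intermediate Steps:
t(I, o) = 2*I
r = -527442 (r = -542014 + 14572 = -527442)
(T(911) - 838758)*(h(858) + (r/t(103, -1291) + 710106/1509400)) = (-1809 - 838758)*(-489/858 + (-527442/(2*103) + 710106/1509400)) = -840567*(-489*1/858 + (-527442/206 + 710106*(1/1509400))) = -840567*(-163/286 + (-527442*1/206 + 355053/754700)) = -840567*(-163/286 + (-263721/103 + 355053/754700)) = -840567*(-163/286 - 198993668241/77734100) = -840567*(-28462429887613/11115976300) = 1840352254103168967/855075100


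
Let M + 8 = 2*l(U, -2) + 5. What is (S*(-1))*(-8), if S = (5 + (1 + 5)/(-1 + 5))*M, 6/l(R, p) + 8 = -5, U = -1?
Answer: -204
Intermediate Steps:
l(R, p) = -6/13 (l(R, p) = 6/(-8 - 5) = 6/(-13) = 6*(-1/13) = -6/13)
M = -51/13 (M = -8 + (2*(-6/13) + 5) = -8 + (-12/13 + 5) = -8 + 53/13 = -51/13 ≈ -3.9231)
S = -51/2 (S = (5 + (1 + 5)/(-1 + 5))*(-51/13) = (5 + 6/4)*(-51/13) = (5 + 6*(1/4))*(-51/13) = (5 + 3/2)*(-51/13) = (13/2)*(-51/13) = -51/2 ≈ -25.500)
(S*(-1))*(-8) = -51/2*(-1)*(-8) = (51/2)*(-8) = -204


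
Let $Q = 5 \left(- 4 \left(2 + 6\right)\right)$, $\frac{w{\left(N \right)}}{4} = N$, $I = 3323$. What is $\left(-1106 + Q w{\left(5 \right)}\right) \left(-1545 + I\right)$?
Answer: $-7656068$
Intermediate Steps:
$w{\left(N \right)} = 4 N$
$Q = -160$ ($Q = 5 \left(\left(-4\right) 8\right) = 5 \left(-32\right) = -160$)
$\left(-1106 + Q w{\left(5 \right)}\right) \left(-1545 + I\right) = \left(-1106 - 160 \cdot 4 \cdot 5\right) \left(-1545 + 3323\right) = \left(-1106 - 3200\right) 1778 = \left(-4306\right) 1778 = -7656068$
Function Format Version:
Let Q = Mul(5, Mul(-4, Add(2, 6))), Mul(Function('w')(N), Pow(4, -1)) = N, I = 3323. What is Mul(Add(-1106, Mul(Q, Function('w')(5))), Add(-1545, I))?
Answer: -7656068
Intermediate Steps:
Function('w')(N) = Mul(4, N)
Q = -160 (Q = Mul(5, Mul(-4, 8)) = Mul(5, -32) = -160)
Mul(Add(-1106, Mul(Q, Function('w')(5))), Add(-1545, I)) = Mul(Add(-1106, Mul(-160, Mul(4, 5))), Add(-1545, 3323)) = Mul(Add(-1106, Mul(-160, 20)), 1778) = Mul(Add(-1106, -3200), 1778) = Mul(-4306, 1778) = -7656068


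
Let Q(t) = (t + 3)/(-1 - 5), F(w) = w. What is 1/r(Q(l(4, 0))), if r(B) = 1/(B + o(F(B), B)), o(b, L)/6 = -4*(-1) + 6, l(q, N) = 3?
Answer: 59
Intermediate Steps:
o(b, L) = 60 (o(b, L) = 6*(-4*(-1) + 6) = 6*(4 + 6) = 6*10 = 60)
Q(t) = -½ - t/6 (Q(t) = (3 + t)/(-6) = (3 + t)*(-⅙) = -½ - t/6)
r(B) = 1/(60 + B) (r(B) = 1/(B + 60) = 1/(60 + B))
1/r(Q(l(4, 0))) = 1/(1/(60 + (-½ - ⅙*3))) = 1/(1/(60 + (-½ - ½))) = 1/(1/(60 - 1)) = 1/(1/59) = 59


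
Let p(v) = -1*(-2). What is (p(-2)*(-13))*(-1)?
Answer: 26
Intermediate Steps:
p(v) = 2
(p(-2)*(-13))*(-1) = (2*(-13))*(-1) = -26*(-1) = 26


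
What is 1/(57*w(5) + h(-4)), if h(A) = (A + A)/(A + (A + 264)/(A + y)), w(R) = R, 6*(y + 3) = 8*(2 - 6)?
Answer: 116/33097 ≈ 0.0035048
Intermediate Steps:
y = -25/3 (y = -3 + (8*(2 - 6))/6 = -3 + (8*(-4))/6 = -3 + (⅙)*(-32) = -3 - 16/3 = -25/3 ≈ -8.3333)
h(A) = 2*A/(A + (264 + A)/(-25/3 + A)) (h(A) = (A + A)/(A + (A + 264)/(A - 25/3)) = (2*A)/(A + (264 + A)/(-25/3 + A)) = 2*A/(A + (264 + A)/(-25/3 + A)))
1/(57*w(5) + h(-4)) = 1/(57*5 + 2*(-4)*(-25 + 3*(-4))/(792 - 22*(-4) + 3*(-4)²)) = 1/(285 + 2*(-4)*(-25 - 12)/(792 + 88 + 3*16)) = 1/(285 + 2*(-4)*(-37)/(792 + 88 + 48)) = 1/(285 + 2*(-4)*(-37)/928) = 1/(285 + 2*(-4)*(1/928)*(-37)) = 1/(285 + 37/116) = 1/(33097/116) = 116/33097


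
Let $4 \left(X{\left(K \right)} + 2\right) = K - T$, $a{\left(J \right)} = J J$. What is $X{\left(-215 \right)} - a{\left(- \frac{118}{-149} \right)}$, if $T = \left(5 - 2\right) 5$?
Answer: $- \frac{2669767}{44402} \approx -60.127$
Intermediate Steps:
$T = 15$ ($T = 3 \cdot 5 = 15$)
$a{\left(J \right)} = J^{2}$
$X{\left(K \right)} = - \frac{23}{4} + \frac{K}{4}$ ($X{\left(K \right)} = -2 + \frac{K - 15}{4} = -2 + \frac{-15 + K}{4} = -2 + \left(- \frac{15}{4} + \frac{K}{4}\right) = - \frac{23}{4} + \frac{K}{4}$)
$X{\left(-215 \right)} - a{\left(- \frac{118}{-149} \right)} = \left(- \frac{23}{4} + \frac{1}{4} \left(-215\right)\right) - \left(- \frac{118}{-149}\right)^{2} = \left(- \frac{23}{4} - \frac{215}{4}\right) - \left(\left(-118\right) \left(- \frac{1}{149}\right)\right)^{2} = - \frac{119}{2} - \left(\frac{118}{149}\right)^{2} = - \frac{119}{2} - \frac{13924}{22201} = - \frac{2669767}{44402}$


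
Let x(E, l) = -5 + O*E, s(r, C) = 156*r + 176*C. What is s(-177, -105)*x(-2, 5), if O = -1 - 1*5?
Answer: -322644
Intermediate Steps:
O = -6 (O = -1 - 5 = -6)
x(E, l) = -5 - 6*E
s(-177, -105)*x(-2, 5) = (156*(-177) + 176*(-105))*(-5 - 6*(-2)) = (-27612 - 18480)*(-5 + 12) = -46092*7 = -322644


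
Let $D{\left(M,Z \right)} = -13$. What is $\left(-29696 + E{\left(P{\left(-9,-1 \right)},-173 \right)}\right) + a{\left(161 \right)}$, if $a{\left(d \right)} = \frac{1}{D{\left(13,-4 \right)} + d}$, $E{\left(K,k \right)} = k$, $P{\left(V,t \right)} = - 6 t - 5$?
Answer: $- \frac{4420611}{148} \approx -29869.0$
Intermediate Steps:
$P{\left(V,t \right)} = -5 - 6 t$
$a{\left(d \right)} = \frac{1}{-13 + d}$
$\left(-29696 + E{\left(P{\left(-9,-1 \right)},-173 \right)}\right) + a{\left(161 \right)} = \left(-29696 - 173\right) + \frac{1}{-13 + 161} = -29869 + \frac{1}{148} = - \frac{4420611}{148}$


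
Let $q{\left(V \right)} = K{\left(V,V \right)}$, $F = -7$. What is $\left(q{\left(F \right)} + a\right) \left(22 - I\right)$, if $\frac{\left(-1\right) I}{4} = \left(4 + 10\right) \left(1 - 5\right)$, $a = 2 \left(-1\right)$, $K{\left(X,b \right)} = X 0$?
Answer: $404$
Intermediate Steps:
$K{\left(X,b \right)} = 0$
$q{\left(V \right)} = 0$
$a = -2$
$I = 224$ ($I = - 4 \left(4 + 10\right) \left(1 - 5\right) = - 4 \cdot 14 \left(-4\right) = \left(-4\right) \left(-56\right) = 224$)
$\left(q{\left(F \right)} + a\right) \left(22 - I\right) = \left(0 - 2\right) \left(22 - 224\right) = - 2 \left(22 - 224\right) = \left(-2\right) \left(-202\right) = 404$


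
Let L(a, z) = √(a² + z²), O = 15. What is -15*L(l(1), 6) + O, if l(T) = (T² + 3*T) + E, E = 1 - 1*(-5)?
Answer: 15 - 30*√34 ≈ -159.93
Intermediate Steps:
E = 6 (E = 1 + 5 = 6)
l(T) = 6 + T² + 3*T (l(T) = (T² + 3*T) + 6 = 6 + T² + 3*T)
-15*L(l(1), 6) + O = -15*√((6 + 1² + 3*1)² + 6²) + 15 = -15*√((6 + 1 + 3)² + 36) + 15 = -15*√(10² + 36) + 15 = -15*√(100 + 36) + 15 = -30*√34 + 15 = 15 - 30*√34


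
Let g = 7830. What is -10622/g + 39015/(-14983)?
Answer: -232318438/58658445 ≈ -3.9605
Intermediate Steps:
-10622/g + 39015/(-14983) = -10622/7830 + 39015/(-14983) = -10622*1/7830 + 39015*(-1/14983) = -5311/3915 - 39015/14983 = -232318438/58658445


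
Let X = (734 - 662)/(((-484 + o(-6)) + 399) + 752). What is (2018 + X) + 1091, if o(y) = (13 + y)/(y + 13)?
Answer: 519221/167 ≈ 3109.1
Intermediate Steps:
o(y) = 1 (o(y) = (13 + y)/(13 + y) = 1)
X = 18/167 (X = (734 - 662)/(((-484 + 1) + 399) + 752) = 72/((-483 + 399) + 752) = 72/(-84 + 752) = 72/668 = 72*(1/668) = 18/167 ≈ 0.10778)
(2018 + X) + 1091 = (2018 + 18/167) + 1091 = 337024/167 + 1091 = 519221/167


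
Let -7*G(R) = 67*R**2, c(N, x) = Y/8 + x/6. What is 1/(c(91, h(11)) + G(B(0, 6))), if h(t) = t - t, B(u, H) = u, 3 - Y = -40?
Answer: 8/43 ≈ 0.18605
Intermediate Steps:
Y = 43 (Y = 3 - 1*(-40) = 3 + 40 = 43)
h(t) = 0
c(N, x) = 43/8 + x/6
G(R) = -67*R**2/7
1/(c(91, h(11)) + G(B(0, 6))) = 1/((43/8 + (1/6)*0) - 67/7*0**2) = 1/((43/8 + 0) - 67/7*0) = 1/(43/8 + 0) = 1/(43/8) = 8/43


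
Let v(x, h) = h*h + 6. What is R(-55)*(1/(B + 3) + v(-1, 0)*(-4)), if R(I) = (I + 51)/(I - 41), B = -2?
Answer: -23/24 ≈ -0.95833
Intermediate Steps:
v(x, h) = 6 + h² (v(x, h) = h² + 6 = 6 + h²)
R(I) = (51 + I)/(-41 + I)
R(-55)*(1/(B + 3) + v(-1, 0)*(-4)) = ((51 - 55)/(-41 - 55))*(1/(-2 + 3) + (6 + 0²)*(-4)) = (-4/(-96))*(1/1 + (6 + 0)*(-4)) = (-1/96*(-4))*(1 + 6*(-4)) = (1 - 24)/24 = (1/24)*(-23) = -23/24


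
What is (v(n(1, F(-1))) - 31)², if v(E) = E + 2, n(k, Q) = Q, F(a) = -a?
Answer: 784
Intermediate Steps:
v(E) = 2 + E
(v(n(1, F(-1))) - 31)² = ((2 - 1*(-1)) - 31)² = ((2 + 1) - 31)² = (3 - 31)² = (-28)² = 784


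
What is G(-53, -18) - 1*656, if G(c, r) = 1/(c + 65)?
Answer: -7871/12 ≈ -655.92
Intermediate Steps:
G(c, r) = 1/(65 + c)
G(-53, -18) - 1*656 = 1/(65 - 53) - 1*656 = 1/12 - 656 = -7871/12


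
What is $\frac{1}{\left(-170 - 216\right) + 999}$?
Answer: $\frac{1}{613} \approx 0.0016313$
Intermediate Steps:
$\frac{1}{\left(-170 - 216\right) + 999} = \frac{1}{-386 + 999} = \frac{1}{613}$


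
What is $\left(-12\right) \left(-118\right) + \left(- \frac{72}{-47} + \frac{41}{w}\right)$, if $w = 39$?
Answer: $\frac{2600263}{1833} \approx 1418.6$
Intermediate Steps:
$\left(-12\right) \left(-118\right) + \left(- \frac{72}{-47} + \frac{41}{w}\right) = \left(-12\right) \left(-118\right) + \left(- \frac{72}{-47} + \frac{41}{39}\right) = 1416 + \left(\left(-72\right) \left(- \frac{1}{47}\right) + 41 \cdot \frac{1}{39}\right) = 1416 + \left(\frac{72}{47} + \frac{41}{39}\right) = 1416 + \frac{4735}{1833} = \frac{2600263}{1833}$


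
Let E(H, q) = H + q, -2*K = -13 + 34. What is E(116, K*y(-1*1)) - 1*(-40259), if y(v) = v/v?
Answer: 80729/2 ≈ 40365.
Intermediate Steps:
K = -21/2 (K = -(-13 + 34)/2 = -½*21 = -21/2 ≈ -10.500)
y(v) = 1
E(116, K*y(-1*1)) - 1*(-40259) = (116 - 21/2*1) - 1*(-40259) = (116 - 21/2) + 40259 = 211/2 + 40259 = 80729/2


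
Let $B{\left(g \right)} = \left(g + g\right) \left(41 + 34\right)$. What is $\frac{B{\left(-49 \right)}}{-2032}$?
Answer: $\frac{3675}{1016} \approx 3.6171$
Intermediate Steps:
$B{\left(g \right)} = 150 g$ ($B{\left(g \right)} = 2 g 75 = 150 g$)
$\frac{B{\left(-49 \right)}}{-2032} = \frac{150 \left(-49\right)}{-2032} = \left(-7350\right) \left(- \frac{1}{2032}\right) = \frac{3675}{1016}$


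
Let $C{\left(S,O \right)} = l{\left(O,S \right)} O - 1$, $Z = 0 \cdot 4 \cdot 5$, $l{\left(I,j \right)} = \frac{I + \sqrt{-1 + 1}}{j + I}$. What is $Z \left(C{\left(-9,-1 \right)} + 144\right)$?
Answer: $0$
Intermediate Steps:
$l{\left(I,j \right)} = \frac{I}{I + j}$ ($l{\left(I,j \right)} = \frac{I + \sqrt{0}}{I + j} = \frac{I + 0}{I + j} = \frac{I}{I + j}$)
$Z = 0$ ($Z = 0 \cdot 5 = 0$)
$C{\left(S,O \right)} = -1 + \frac{O^{2}}{O + S}$ ($C{\left(S,O \right)} = \frac{O}{O + S} O - 1 = \frac{O^{2}}{O + S} - 1 = -1 + \frac{O^{2}}{O + S}$)
$Z \left(C{\left(-9,-1 \right)} + 144\right) = 0 \left(\frac{\left(-1\right)^{2} - -1 - -9}{-1 - 9} + 144\right) = 0 \left(\frac{1 + 1 + 9}{-10} + 144\right) = 0 \left(\left(- \frac{1}{10}\right) 11 + 144\right) = 0 \left(- \frac{11}{10} + 144\right) = 0 \cdot \frac{1429}{10} = 0$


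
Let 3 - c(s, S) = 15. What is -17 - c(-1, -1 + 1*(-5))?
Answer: -5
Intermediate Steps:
c(s, S) = -12 (c(s, S) = 3 - 1*15 = 3 - 15 = -12)
-17 - c(-1, -1 + 1*(-5)) = -17 - 1*(-12) = -17 + 12 = -5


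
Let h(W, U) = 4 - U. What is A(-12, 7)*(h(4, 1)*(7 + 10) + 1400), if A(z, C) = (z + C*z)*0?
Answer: 0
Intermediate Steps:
A(z, C) = 0
A(-12, 7)*(h(4, 1)*(7 + 10) + 1400) = 0*((4 - 1*1)*(7 + 10) + 1400) = 0*((4 - 1)*17 + 1400) = 0*(3*17 + 1400) = 0*(51 + 1400) = 0*1451 = 0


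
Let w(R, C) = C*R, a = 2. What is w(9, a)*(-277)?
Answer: -4986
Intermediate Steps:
w(9, a)*(-277) = (2*9)*(-277) = 18*(-277) = -4986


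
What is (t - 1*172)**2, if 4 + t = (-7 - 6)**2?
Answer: 49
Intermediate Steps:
t = 165 (t = -4 + (-7 - 6)**2 = -4 + (-13)**2 = -4 + 169 = 165)
(t - 1*172)**2 = (165 - 1*172)**2 = (165 - 172)**2 = (-7)**2 = 49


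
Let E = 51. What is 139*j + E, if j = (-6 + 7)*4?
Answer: 607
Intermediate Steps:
j = 4 (j = 1*4 = 4)
139*j + E = 139*4 + 51 = 556 + 51 = 607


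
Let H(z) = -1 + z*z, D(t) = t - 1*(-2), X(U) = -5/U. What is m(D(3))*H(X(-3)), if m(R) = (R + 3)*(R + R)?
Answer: 1280/9 ≈ 142.22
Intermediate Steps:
D(t) = 2 + t (D(t) = t + 2 = 2 + t)
m(R) = 2*R*(3 + R) (m(R) = (3 + R)*(2*R) = 2*R*(3 + R))
H(z) = -1 + z**2
m(D(3))*H(X(-3)) = (2*(2 + 3)*(3 + (2 + 3)))*(-1 + (-5/(-3))**2) = (2*5*(3 + 5))*(-1 + (-5*(-1/3))**2) = (2*5*8)*(-1 + (5/3)**2) = 80*(-1 + 25/9) = 80*(16/9) = 1280/9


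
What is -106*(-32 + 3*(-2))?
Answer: 4028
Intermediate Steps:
-106*(-32 + 3*(-2)) = -106*(-32 - 6) = -106*(-38) = 4028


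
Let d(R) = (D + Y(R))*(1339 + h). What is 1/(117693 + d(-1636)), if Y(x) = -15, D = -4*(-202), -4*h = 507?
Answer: 4/4316029 ≈ 9.2678e-7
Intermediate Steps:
h = -507/4 (h = -¼*507 = -507/4 ≈ -126.75)
D = 808
d(R) = 3845257/4 (d(R) = (808 - 15)*(1339 - 507/4) = 793*(4849/4) = 3845257/4)
1/(117693 + d(-1636)) = 1/(117693 + 3845257/4) = 1/(4316029/4) = 4/4316029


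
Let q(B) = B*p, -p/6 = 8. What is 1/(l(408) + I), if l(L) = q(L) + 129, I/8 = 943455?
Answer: 1/7528185 ≈ 1.3283e-7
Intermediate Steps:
I = 7547640 (I = 8*943455 = 7547640)
p = -48 (p = -6*8 = -48)
q(B) = -48*B (q(B) = B*(-48) = -48*B)
l(L) = 129 - 48*L (l(L) = -48*L + 129 = 129 - 48*L)
1/(l(408) + I) = 1/((129 - 48*408) + 7547640) = 1/((129 - 19584) + 7547640) = 1/(-19455 + 7547640) = 1/7528185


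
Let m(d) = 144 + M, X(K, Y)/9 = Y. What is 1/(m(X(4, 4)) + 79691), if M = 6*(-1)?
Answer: 1/79829 ≈ 1.2527e-5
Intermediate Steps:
X(K, Y) = 9*Y
M = -6
m(d) = 138 (m(d) = 144 - 6 = 138)
1/(m(X(4, 4)) + 79691) = 1/(138 + 79691) = 1/79829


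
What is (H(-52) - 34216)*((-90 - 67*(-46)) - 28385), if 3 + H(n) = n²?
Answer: 800260395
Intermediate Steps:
H(n) = -3 + n²
(H(-52) - 34216)*((-90 - 67*(-46)) - 28385) = ((-3 + (-52)²) - 34216)*((-90 - 67*(-46)) - 28385) = ((-3 + 2704) - 34216)*((-90 + 3082) - 28385) = (2701 - 34216)*(2992 - 28385) = -31515*(-25393) = 800260395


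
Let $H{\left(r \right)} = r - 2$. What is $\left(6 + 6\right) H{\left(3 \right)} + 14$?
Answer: $26$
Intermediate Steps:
$H{\left(r \right)} = -2 + r$
$\left(6 + 6\right) H{\left(3 \right)} + 14 = \left(6 + 6\right) \left(-2 + 3\right) + 14 = 12 \cdot 1 + 14 = 12 + 14 = 26$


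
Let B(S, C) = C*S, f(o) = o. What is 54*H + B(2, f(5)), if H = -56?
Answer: -3014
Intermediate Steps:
54*H + B(2, f(5)) = 54*(-56) + 5*2 = -3024 + 10 = -3014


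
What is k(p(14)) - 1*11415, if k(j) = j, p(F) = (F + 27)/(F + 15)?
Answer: -330994/29 ≈ -11414.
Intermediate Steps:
p(F) = (27 + F)/(15 + F)
k(p(14)) - 1*11415 = (27 + 14)/(15 + 14) - 1*11415 = 41/29 - 11415 = -330994/29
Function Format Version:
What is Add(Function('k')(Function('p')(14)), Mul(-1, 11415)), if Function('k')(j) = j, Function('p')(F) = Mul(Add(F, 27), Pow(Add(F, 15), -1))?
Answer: Rational(-330994, 29) ≈ -11414.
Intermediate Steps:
Function('p')(F) = Mul(Pow(Add(15, F), -1), Add(27, F)) (Function('p')(F) = Mul(Add(27, F), Pow(Add(15, F), -1)) = Mul(Pow(Add(15, F), -1), Add(27, F)))
Add(Function('k')(Function('p')(14)), Mul(-1, 11415)) = Add(Mul(Pow(Add(15, 14), -1), Add(27, 14)), Mul(-1, 11415)) = Add(Mul(Pow(29, -1), 41), -11415) = Add(Mul(Rational(1, 29), 41), -11415) = Add(Rational(41, 29), -11415) = Rational(-330994, 29)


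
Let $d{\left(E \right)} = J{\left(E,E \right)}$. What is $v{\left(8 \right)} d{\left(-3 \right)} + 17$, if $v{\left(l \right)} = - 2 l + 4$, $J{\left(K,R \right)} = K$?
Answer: $53$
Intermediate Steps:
$d{\left(E \right)} = E$
$v{\left(l \right)} = 4 - 2 l$
$v{\left(8 \right)} d{\left(-3 \right)} + 17 = \left(4 - 16\right) \left(-3\right) + 17 = \left(-12\right) \left(-3\right) + 17 = 36 + 17 = 53$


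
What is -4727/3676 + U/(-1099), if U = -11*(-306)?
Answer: -17568389/4039924 ≈ -4.3487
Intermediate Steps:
U = 3366
-4727/3676 + U/(-1099) = -4727/3676 + 3366/(-1099) = -4727*1/3676 + 3366*(-1/1099) = -4727/3676 - 3366/1099 = -17568389/4039924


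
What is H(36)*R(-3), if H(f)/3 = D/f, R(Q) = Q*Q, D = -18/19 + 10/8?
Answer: 69/304 ≈ 0.22697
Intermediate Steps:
D = 23/76 (D = -18*1/19 + 10*(1/8) = -18/19 + 5/4 = 23/76 ≈ 0.30263)
R(Q) = Q**2
H(f) = 69/(76*f) (H(f) = 3*(23/(76*f)) = 69/(76*f))
H(36)*R(-3) = ((69/76)/36)*(-3)**2 = ((69/76)*(1/36))*9 = (23/912)*9 = 69/304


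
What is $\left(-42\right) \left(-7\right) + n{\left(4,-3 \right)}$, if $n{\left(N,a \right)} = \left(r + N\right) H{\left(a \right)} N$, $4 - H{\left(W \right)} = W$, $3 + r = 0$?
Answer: $322$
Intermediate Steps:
$r = -3$ ($r = -3 + 0 = -3$)
$H{\left(W \right)} = 4 - W$
$n{\left(N,a \right)} = N \left(-3 + N\right) \left(4 - a\right)$ ($n{\left(N,a \right)} = \left(-3 + N\right) \left(4 - a\right) N = \left(-3 + N\right) N \left(4 - a\right) = N \left(-3 + N\right) \left(4 - a\right)$)
$\left(-42\right) \left(-7\right) + n{\left(4,-3 \right)} = \left(-42\right) \left(-7\right) - 4 \left(-4 - 3\right) \left(-3 + 4\right) = 294 - 4 \left(-7\right) 1 = 294 + 28 = 322$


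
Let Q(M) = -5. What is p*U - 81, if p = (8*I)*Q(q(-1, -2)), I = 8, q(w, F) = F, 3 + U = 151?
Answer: -47441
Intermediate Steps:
U = 148 (U = -3 + 151 = 148)
p = -320 (p = (8*8)*(-5) = 64*(-5) = -320)
p*U - 81 = -320*148 - 81 = -47360 - 81 = -47441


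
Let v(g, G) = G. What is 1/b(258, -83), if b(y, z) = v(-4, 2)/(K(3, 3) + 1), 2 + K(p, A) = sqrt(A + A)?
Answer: -1/2 + sqrt(6)/2 ≈ 0.72474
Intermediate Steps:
K(p, A) = -2 + sqrt(2)*sqrt(A) (K(p, A) = -2 + sqrt(A + A) = -2 + sqrt(2*A) = -2 + sqrt(2)*sqrt(A))
b(y, z) = 2/(-1 + sqrt(6)) (b(y, z) = 2/((-2 + sqrt(2)*sqrt(3)) + 1) = 2/((-2 + sqrt(6)) + 1) = 2/(-1 + sqrt(6)))
1/b(258, -83) = 1/(2/5 + 2*sqrt(6)/5)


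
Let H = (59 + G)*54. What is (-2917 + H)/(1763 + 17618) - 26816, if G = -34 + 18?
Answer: -519721491/19381 ≈ -26816.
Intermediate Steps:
G = -16
H = 2322 (H = (59 - 16)*54 = 43*54 = 2322)
(-2917 + H)/(1763 + 17618) - 26816 = (-2917 + 2322)/(1763 + 17618) - 26816 = -595/19381 - 26816 = -519721491/19381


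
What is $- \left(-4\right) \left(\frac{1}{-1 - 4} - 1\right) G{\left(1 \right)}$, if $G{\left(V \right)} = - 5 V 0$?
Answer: $0$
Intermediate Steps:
$G{\left(V \right)} = 0$
$- \left(-4\right) \left(\frac{1}{-1 - 4} - 1\right) G{\left(1 \right)} = - \left(-4\right) \left(\frac{1}{-1 - 4} - 1\right) 0 = - \left(-4\right) \left(\frac{1}{-5} - 1\right) 0 = - \left(-4\right) \left(- \frac{1}{5} - 1\right) 0 = - \frac{\left(-4\right) \left(-6\right)}{5} \cdot 0 = \left(-1\right) \frac{24}{5} \cdot 0 = \left(- \frac{24}{5}\right) 0 = 0$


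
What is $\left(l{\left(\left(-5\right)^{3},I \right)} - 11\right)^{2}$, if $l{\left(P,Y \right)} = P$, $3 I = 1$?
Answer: $18496$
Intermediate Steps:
$I = \frac{1}{3}$ ($I = \frac{1}{3} \cdot 1 = \frac{1}{3} \approx 0.33333$)
$\left(l{\left(\left(-5\right)^{3},I \right)} - 11\right)^{2} = \left(\left(-5\right)^{3} - 11\right)^{2} = \left(-125 - 11\right)^{2} = \left(-136\right)^{2} = 18496$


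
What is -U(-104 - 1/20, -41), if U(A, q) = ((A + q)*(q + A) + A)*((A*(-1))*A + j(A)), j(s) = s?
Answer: 36613435058761/160000 ≈ 2.2883e+8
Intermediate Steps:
U(A, q) = (A + (A + q)²)*(A - A²) (U(A, q) = ((A + q)*(q + A) + A)*((A*(-1))*A + A) = ((A + q)*(A + q) + A)*((-A)*A + A) = ((A + q)² + A)*(-A² + A) = (A + (A + q)²)*(A - A²))
-U(-104 - 1/20, -41) = -(-104 - 1/20)*((-104 - 1/20) + ((-104 - 1/20) - 41)² - (-104 - 1/20)² - (-104 - 1/20)*((-104 - 1/20) - 41)²) = -(-2081)*(-2081/20 + (-2081/20 - 41)² - (-2081/20)² - 1*(-2081/20)*(-2081/20 - 41)²)/20 = -(-2081)*(-2081/20 + (-2901/20)² - 1*4330561/400 - 1*(-2081/20)*(-2901/20)²)/20 = -(-2081)*(-2081/20 + 8415801/400 - 4330561/400 - 1*(-2081/20)*8415801/400)/20 = -(-2081)*(-2081/20 + 8415801/400 - 4330561/400 + 17513281881/8000)/20 = -(-2081)*17594154281/(20*8000) = -1*(-36613435058761/160000) = 36613435058761/160000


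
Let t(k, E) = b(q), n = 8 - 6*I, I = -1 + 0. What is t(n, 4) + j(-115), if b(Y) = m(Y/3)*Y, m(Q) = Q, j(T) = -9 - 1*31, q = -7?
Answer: -71/3 ≈ -23.667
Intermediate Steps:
I = -1
j(T) = -40 (j(T) = -9 - 31 = -40)
n = 14 (n = 8 - 6*(-1) = 8 + 6 = 14)
b(Y) = Y²/3 (b(Y) = (Y/3)*Y = Y²/3)
t(k, E) = 49/3 (t(k, E) = (⅓)*(-7)² = (⅓)*49 = 49/3)
t(n, 4) + j(-115) = 49/3 - 40 = -71/3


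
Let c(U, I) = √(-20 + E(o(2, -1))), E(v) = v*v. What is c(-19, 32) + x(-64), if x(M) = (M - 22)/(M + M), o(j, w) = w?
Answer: 43/64 + I*√19 ≈ 0.67188 + 4.3589*I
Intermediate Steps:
E(v) = v²
x(M) = (-22 + M)/(2*M) (x(M) = (-22 + M)/((2*M)) = (-22 + M)*(1/(2*M)) = (-22 + M)/(2*M))
c(U, I) = I*√19 (c(U, I) = √(-20 + (-1)²) = √(-20 + 1) = √(-19) = I*√19)
c(-19, 32) + x(-64) = I*√19 + (½)*(-22 - 64)/(-64) = I*√19 + (½)*(-1/64)*(-86) = I*√19 + 43/64 = 43/64 + I*√19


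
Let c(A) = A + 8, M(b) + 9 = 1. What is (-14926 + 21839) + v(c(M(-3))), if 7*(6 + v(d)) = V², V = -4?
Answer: 48365/7 ≈ 6909.3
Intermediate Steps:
M(b) = -8 (M(b) = -9 + 1 = -8)
c(A) = 8 + A
v(d) = -26/7 (v(d) = -6 + (⅐)*(-4)² = -6 + (⅐)*16 = -6 + 16/7 = -26/7)
(-14926 + 21839) + v(c(M(-3))) = (-14926 + 21839) - 26/7 = 6913 - 26/7 = 48365/7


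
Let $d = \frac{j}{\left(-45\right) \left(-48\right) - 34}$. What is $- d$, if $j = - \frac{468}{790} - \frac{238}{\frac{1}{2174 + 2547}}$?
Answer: $\frac{221910722}{419885} \approx 528.5$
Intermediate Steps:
$j = - \frac{443821444}{395}$ ($j = \left(-468\right) \frac{1}{790} - \frac{238}{\frac{1}{4721}} = - \frac{234}{395} - 238 \frac{1}{\frac{1}{4721}} = - \frac{234}{395} - 1123598 = - \frac{443821444}{395} \approx -1.1236 \cdot 10^{6}$)
$d = - \frac{221910722}{419885}$ ($d = - \frac{443821444}{395 \left(\left(-45\right) \left(-48\right) - 34\right)} = - \frac{443821444}{395 \left(2160 - 34\right)} = - \frac{443821444}{395 \cdot 2126} = \left(- \frac{443821444}{395}\right) \frac{1}{2126} = - \frac{221910722}{419885} \approx -528.5$)
$- d = \left(-1\right) \left(- \frac{221910722}{419885}\right) = \frac{221910722}{419885}$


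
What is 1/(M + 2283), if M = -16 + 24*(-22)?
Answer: 1/1739 ≈ 0.00057504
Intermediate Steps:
M = -544 (M = -16 - 528 = -544)
1/(M + 2283) = 1/(-544 + 2283) = 1/1739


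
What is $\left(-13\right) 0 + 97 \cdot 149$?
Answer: $14453$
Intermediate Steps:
$\left(-13\right) 0 + 97 \cdot 149 = 0 + 14453 = 14453$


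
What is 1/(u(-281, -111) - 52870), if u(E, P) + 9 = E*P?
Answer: -1/21688 ≈ -4.6108e-5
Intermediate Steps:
u(E, P) = -9 + E*P
1/(u(-281, -111) - 52870) = 1/((-9 - 281*(-111)) - 52870) = 1/((-9 + 31191) - 52870) = 1/(31182 - 52870) = 1/(-21688) = -1/21688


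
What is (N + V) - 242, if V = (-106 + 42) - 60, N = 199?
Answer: -167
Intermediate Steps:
V = -124 (V = -64 - 60 = -124)
(N + V) - 242 = (199 - 124) - 242 = 75 - 242 = -167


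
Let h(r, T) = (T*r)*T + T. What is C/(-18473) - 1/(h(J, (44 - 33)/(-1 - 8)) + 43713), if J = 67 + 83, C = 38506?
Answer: -3513764183/1685686828 ≈ -2.0845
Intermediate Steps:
J = 150
h(r, T) = T + r*T² (h(r, T) = r*T² + T = T + r*T²)
C/(-18473) - 1/(h(J, (44 - 33)/(-1 - 8)) + 43713) = 38506/(-18473) - 1/(((44 - 33)/(-1 - 8))*(1 + ((44 - 33)/(-1 - 8))*150) + 43713) = 38506*(-1/18473) - 1/((11/(-9))*(1 + (11/(-9))*150) + 43713) = -2962/1421 - 1/((11*(-⅑))*(1 + (11*(-⅑))*150) + 43713) = -2962/1421 - 1/(-11*(1 - 11/9*150)/9 + 43713) = -2962/1421 - 1/(-11*(1 - 550/3)/9 + 43713) = -2962/1421 - 1/(-11/9*(-547/3) + 43713) = -2962/1421 - 1/(6017/27 + 43713) = -2962/1421 - 1/1186268/27 = -2962/1421 - 1*27/1186268 = -2962/1421 - 27/1186268 = -3513764183/1685686828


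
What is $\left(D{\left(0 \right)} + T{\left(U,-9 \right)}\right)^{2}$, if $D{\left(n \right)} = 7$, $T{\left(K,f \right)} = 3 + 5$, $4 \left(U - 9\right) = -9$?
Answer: $225$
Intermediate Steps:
$U = \frac{27}{4}$ ($U = 9 + \frac{1}{4} \left(-9\right) = 9 - \frac{9}{4} = \frac{27}{4} \approx 6.75$)
$T{\left(K,f \right)} = 8$
$\left(D{\left(0 \right)} + T{\left(U,-9 \right)}\right)^{2} = \left(7 + 8\right)^{2} = 15^{2} = 225$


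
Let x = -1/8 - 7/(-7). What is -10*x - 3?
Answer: -47/4 ≈ -11.750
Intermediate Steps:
x = 7/8 (x = -1*⅛ - 7*(-⅐) = -⅛ + 1 = 7/8 ≈ 0.87500)
-10*x - 3 = -10*7/8 - 3 = -35/4 - 3 = -47/4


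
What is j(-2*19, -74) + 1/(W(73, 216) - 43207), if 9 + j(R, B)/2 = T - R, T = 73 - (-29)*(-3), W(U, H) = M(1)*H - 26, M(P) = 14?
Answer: 1206269/40209 ≈ 30.000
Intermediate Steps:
W(U, H) = -26 + 14*H (W(U, H) = 14*H - 26 = -26 + 14*H)
T = -14 (T = 73 - 1*87 = 73 - 87 = -14)
j(R, B) = -46 - 2*R (j(R, B) = -18 + 2*(-14 - R) = -18 + (-28 - 2*R) = -46 - 2*R)
j(-2*19, -74) + 1/(W(73, 216) - 43207) = (-46 - (-4)*19) + 1/((-26 + 14*216) - 43207) = (-46 - 2*(-38)) + 1/((-26 + 3024) - 43207) = (-46 + 76) + 1/(2998 - 43207) = 30 + 1/(-40209) = 30 - 1/40209 = 1206269/40209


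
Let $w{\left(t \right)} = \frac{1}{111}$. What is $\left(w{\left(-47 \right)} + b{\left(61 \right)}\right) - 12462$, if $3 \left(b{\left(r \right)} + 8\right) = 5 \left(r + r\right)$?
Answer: $- \frac{1361599}{111} \approx -12267.0$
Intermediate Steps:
$w{\left(t \right)} = \frac{1}{111}$
$b{\left(r \right)} = -8 + \frac{10 r}{3}$ ($b{\left(r \right)} = -8 + \frac{5 \left(r + r\right)}{3} = -8 + \frac{5 \cdot 2 r}{3} = -8 + \frac{10 r}{3}$)
$\left(w{\left(-47 \right)} + b{\left(61 \right)}\right) - 12462 = \left(\frac{1}{111} + \left(-8 + \frac{10}{3} \cdot 61\right)\right) - 12462 = \left(\frac{1}{111} + \left(-8 + \frac{610}{3}\right)\right) - 12462 = \left(\frac{1}{111} + \frac{586}{3}\right) - 12462 = \frac{21683}{111} - 12462 = - \frac{1361599}{111}$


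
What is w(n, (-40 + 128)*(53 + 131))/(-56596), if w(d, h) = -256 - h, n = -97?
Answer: 4112/14149 ≈ 0.29062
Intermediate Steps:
w(n, (-40 + 128)*(53 + 131))/(-56596) = (-256 - (-40 + 128)*(53 + 131))/(-56596) = (-256 - 88*184)*(-1/56596) = (-256 - 1*16192)*(-1/56596) = (-256 - 16192)*(-1/56596) = -16448*(-1/56596) = 4112/14149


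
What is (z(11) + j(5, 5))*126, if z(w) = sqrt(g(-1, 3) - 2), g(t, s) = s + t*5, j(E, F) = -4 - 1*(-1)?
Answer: -378 + 252*I ≈ -378.0 + 252.0*I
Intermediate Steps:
j(E, F) = -3 (j(E, F) = -4 + 1 = -3)
g(t, s) = s + 5*t
z(w) = 2*I (z(w) = sqrt((3 + 5*(-1)) - 2) = sqrt((3 - 5) - 2) = sqrt(-2 - 2) = sqrt(-4) = 2*I)
(z(11) + j(5, 5))*126 = (2*I - 3)*126 = (-3 + 2*I)*126 = -378 + 252*I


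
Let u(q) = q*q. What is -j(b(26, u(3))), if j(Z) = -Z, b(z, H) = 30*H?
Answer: 270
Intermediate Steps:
u(q) = q**2
-j(b(26, u(3))) = -(-1)*30*3**2 = -(-1)*30*9 = -(-1)*270 = -1*(-270) = 270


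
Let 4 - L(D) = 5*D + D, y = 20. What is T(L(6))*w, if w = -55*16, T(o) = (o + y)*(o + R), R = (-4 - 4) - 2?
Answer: -443520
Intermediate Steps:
R = -10 (R = -8 - 2 = -10)
L(D) = 4 - 6*D (L(D) = 4 - (5*D + D) = 4 - 6*D)
T(o) = (-10 + o)*(20 + o) (T(o) = (o + 20)*(o - 10) = (20 + o)*(-10 + o) = (-10 + o)*(20 + o))
w = -880
T(L(6))*w = (-200 + (4 - 6*6)² + 10*(4 - 6*6))*(-880) = (-200 + (4 - 36)² + 10*(4 - 36))*(-880) = (-200 + (-32)² + 10*(-32))*(-880) = (-200 + 1024 - 320)*(-880) = 504*(-880) = -443520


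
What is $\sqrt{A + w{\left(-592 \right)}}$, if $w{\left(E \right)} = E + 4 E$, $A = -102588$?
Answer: $2 i \sqrt{26387} \approx 324.88 i$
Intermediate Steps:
$w{\left(E \right)} = 5 E$
$\sqrt{A + w{\left(-592 \right)}} = \sqrt{-102588 + 5 \left(-592\right)} = \sqrt{-102588 - 2960} = \sqrt{-105548} = 2 i \sqrt{26387}$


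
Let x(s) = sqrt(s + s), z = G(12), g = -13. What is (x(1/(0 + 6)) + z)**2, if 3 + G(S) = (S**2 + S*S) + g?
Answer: (816 + sqrt(3))**2/9 ≈ 74298.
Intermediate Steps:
G(S) = -16 + 2*S**2 (G(S) = -3 + ((S**2 + S*S) - 13) = -3 + ((S**2 + S**2) - 13) = -3 + (2*S**2 - 13) = -3 + (-13 + 2*S**2) = -16 + 2*S**2)
z = 272 (z = -16 + 2*12**2 = -16 + 2*144 = -16 + 288 = 272)
x(s) = sqrt(2)*sqrt(s) (x(s) = sqrt(2*s) = sqrt(2)*sqrt(s))
(x(1/(0 + 6)) + z)**2 = (sqrt(2)*sqrt(1/(0 + 6)) + 272)**2 = (sqrt(2)*sqrt(1/6) + 272)**2 = (sqrt(2)*(sqrt(6)/6) + 272)**2 = (sqrt(3)/3 + 272)**2 = (272 + sqrt(3)/3)**2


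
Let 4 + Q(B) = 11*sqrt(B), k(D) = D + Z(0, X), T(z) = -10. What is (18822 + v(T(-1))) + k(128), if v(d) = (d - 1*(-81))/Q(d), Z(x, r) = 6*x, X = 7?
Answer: 11616208/613 - 781*I*sqrt(10)/1226 ≈ 18950.0 - 2.0145*I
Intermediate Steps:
k(D) = D (k(D) = D + 6*0 = D + 0 = D)
Q(B) = -4 + 11*sqrt(B)
v(d) = (81 + d)/(-4 + 11*sqrt(d)) (v(d) = (d - 1*(-81))/(-4 + 11*sqrt(d)) = (d + 81)/(-4 + 11*sqrt(d)) = (81 + d)/(-4 + 11*sqrt(d)))
(18822 + v(T(-1))) + k(128) = (18822 + (81 - 10)/(-4 + 11*sqrt(-10))) + 128 = (18822 + 71/(-4 + 11*(I*sqrt(10)))) + 128 = (18822 + 71/(-4 + 11*I*sqrt(10))) + 128 = 18950 + 71/(-4 + 11*I*sqrt(10))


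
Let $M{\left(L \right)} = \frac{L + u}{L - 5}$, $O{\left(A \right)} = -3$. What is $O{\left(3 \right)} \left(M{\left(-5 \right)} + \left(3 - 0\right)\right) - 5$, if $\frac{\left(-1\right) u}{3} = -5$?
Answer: $-11$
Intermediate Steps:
$u = 15$ ($u = \left(-3\right) \left(-5\right) = 15$)
$M{\left(L \right)} = \frac{15 + L}{-5 + L}$ ($M{\left(L \right)} = \frac{L + 15}{L - 5} = \frac{15 + L}{-5 + L}$)
$O{\left(3 \right)} \left(M{\left(-5 \right)} + \left(3 - 0\right)\right) - 5 = - 3 \left(\frac{15 - 5}{-5 - 5} + \left(3 - 0\right)\right) - 5 = - 3 \left(\frac{1}{-10} \cdot 10 + \left(3 + 0\right)\right) - 5 = - 3 \left(\left(- \frac{1}{10}\right) 10 + 3\right) - 5 = - 3 \left(-1 + 3\right) - 5 = \left(-3\right) 2 - 5 = -6 - 5 = -11$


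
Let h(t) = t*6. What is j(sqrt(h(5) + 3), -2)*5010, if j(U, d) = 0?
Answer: 0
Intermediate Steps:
h(t) = 6*t
j(sqrt(h(5) + 3), -2)*5010 = 0*5010 = 0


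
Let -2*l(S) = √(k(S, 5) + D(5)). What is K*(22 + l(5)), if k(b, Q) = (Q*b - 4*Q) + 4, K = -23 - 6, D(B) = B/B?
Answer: -638 + 29*√10/2 ≈ -592.15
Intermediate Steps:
D(B) = 1
K = -29
k(b, Q) = 4 - 4*Q + Q*b (k(b, Q) = (-4*Q + Q*b) + 4 = 4 - 4*Q + Q*b)
l(S) = -√(-15 + 5*S)/2 (l(S) = -√((4 - 4*5 + 5*S) + 1)/2 = -√((4 - 20 + 5*S) + 1)/2 = -√((-16 + 5*S) + 1)/2 = -√(-15 + 5*S)/2)
K*(22 + l(5)) = -29*(22 - √(-15 + 5*5)/2) = -29*(22 - √(-15 + 25)/2) = -29*(22 - √10/2) = -638 + 29*√10/2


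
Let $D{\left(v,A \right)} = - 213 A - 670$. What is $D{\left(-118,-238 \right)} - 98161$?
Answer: $-48137$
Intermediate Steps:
$D{\left(v,A \right)} = -670 - 213 A$
$D{\left(-118,-238 \right)} - 98161 = \left(-670 - -50694\right) - 98161 = \left(-670 + 50694\right) - 98161 = 50024 - 98161 = -48137$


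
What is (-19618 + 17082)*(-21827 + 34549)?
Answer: -32262992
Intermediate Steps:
(-19618 + 17082)*(-21827 + 34549) = -2536*12722 = -32262992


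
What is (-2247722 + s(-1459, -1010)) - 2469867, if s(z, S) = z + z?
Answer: -4720507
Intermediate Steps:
s(z, S) = 2*z
(-2247722 + s(-1459, -1010)) - 2469867 = (-2247722 + 2*(-1459)) - 2469867 = (-2247722 - 2918) - 2469867 = -2250640 - 2469867 = -4720507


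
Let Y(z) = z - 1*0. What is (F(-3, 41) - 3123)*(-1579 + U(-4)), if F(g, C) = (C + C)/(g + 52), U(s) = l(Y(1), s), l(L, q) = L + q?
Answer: 34565570/7 ≈ 4.9379e+6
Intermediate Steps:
Y(z) = z (Y(z) = z + 0 = z)
U(s) = 1 + s
F(g, C) = 2*C/(52 + g) (F(g, C) = (2*C)/(52 + g) = 2*C/(52 + g))
(F(-3, 41) - 3123)*(-1579 + U(-4)) = (2*41/(52 - 3) - 3123)*(-1579 + (1 - 4)) = (2*41/49 - 3123)*(-1579 - 3) = (2*41*(1/49) - 3123)*(-1582) = (82/49 - 3123)*(-1582) = -152945/49*(-1582) = 34565570/7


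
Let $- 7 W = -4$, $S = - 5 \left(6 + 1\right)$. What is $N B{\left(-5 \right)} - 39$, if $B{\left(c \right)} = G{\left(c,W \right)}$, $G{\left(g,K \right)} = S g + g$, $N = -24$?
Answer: $-4119$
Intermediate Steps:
$S = -35$ ($S = \left(-5\right) 7 = -35$)
$W = \frac{4}{7}$ ($W = \left(- \frac{1}{7}\right) \left(-4\right) = \frac{4}{7} \approx 0.57143$)
$G{\left(g,K \right)} = - 34 g$ ($G{\left(g,K \right)} = - 35 g + g = - 34 g$)
$B{\left(c \right)} = - 34 c$
$N B{\left(-5 \right)} - 39 = - 24 \left(\left(-34\right) \left(-5\right)\right) - 39 = \left(-24\right) 170 - 39 = -4080 - 39 = -4119$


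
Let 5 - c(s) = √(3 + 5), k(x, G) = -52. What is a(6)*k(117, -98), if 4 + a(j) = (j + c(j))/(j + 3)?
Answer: 1300/9 + 104*√2/9 ≈ 160.79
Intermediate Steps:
c(s) = 5 - 2*√2 (c(s) = 5 - √(3 + 5) = 5 - √8 = 5 - 2*√2)
a(j) = -4 + (5 + j - 2*√2)/(3 + j) (a(j) = -4 + (j + (5 - 2*√2))/(j + 3) = -4 + (5 + j - 2*√2)/(3 + j))
a(6)*k(117, -98) = ((-7 - 3*6 - 2*√2)/(3 + 6))*(-52) = ((-7 - 18 - 2*√2)/9)*(-52) = ((-25 - 2*√2)/9)*(-52) = (-25/9 - 2*√2/9)*(-52) = 1300/9 + 104*√2/9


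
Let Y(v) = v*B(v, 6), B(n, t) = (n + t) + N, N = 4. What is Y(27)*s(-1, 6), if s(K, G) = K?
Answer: -999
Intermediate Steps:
B(n, t) = 4 + n + t (B(n, t) = (n + t) + 4 = 4 + n + t)
Y(v) = v*(10 + v) (Y(v) = v*(4 + v + 6) = v*(10 + v))
Y(27)*s(-1, 6) = (27*(10 + 27))*(-1) = (27*37)*(-1) = 999*(-1) = -999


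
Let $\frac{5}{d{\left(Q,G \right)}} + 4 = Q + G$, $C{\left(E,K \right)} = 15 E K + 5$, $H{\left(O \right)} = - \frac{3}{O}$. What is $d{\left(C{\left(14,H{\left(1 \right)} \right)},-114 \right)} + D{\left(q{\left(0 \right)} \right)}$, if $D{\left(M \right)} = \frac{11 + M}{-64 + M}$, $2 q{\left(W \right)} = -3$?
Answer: $- \frac{14772}{97333} \approx -0.15177$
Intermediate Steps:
$q{\left(W \right)} = - \frac{3}{2}$ ($q{\left(W \right)} = \frac{1}{2} \left(-3\right) = - \frac{3}{2}$)
$C{\left(E,K \right)} = 5 + 15 E K$ ($C{\left(E,K \right)} = 15 E K + 5 = 5 + 15 E K$)
$d{\left(Q,G \right)} = \frac{5}{-4 + G + Q}$ ($d{\left(Q,G \right)} = \frac{5}{-4 + \left(Q + G\right)} = \frac{5}{-4 + \left(G + Q\right)} = \frac{5}{-4 + G + Q}$)
$D{\left(M \right)} = \frac{11 + M}{-64 + M}$
$d{\left(C{\left(14,H{\left(1 \right)} \right)},-114 \right)} + D{\left(q{\left(0 \right)} \right)} = \frac{5}{-4 - 114 + \left(5 + 15 \cdot 14 \left(- \frac{3}{1}\right)\right)} + \frac{11 - \frac{3}{2}}{-64 - \frac{3}{2}} = \frac{5}{-4 - 114 + \left(5 + 15 \cdot 14 \left(\left(-3\right) 1\right)\right)} + \frac{1}{- \frac{131}{2}} \cdot \frac{19}{2} = \frac{5}{-4 - 114 + \left(5 + 15 \cdot 14 \left(-3\right)\right)} - \frac{19}{131} = \frac{5}{-4 - 114 + \left(5 - 630\right)} - \frac{19}{131} = \frac{5}{-4 - 114 - 625} - \frac{19}{131} = \frac{5}{-743} - \frac{19}{131} = 5 \left(- \frac{1}{743}\right) - \frac{19}{131} = - \frac{5}{743} - \frac{19}{131} = - \frac{14772}{97333}$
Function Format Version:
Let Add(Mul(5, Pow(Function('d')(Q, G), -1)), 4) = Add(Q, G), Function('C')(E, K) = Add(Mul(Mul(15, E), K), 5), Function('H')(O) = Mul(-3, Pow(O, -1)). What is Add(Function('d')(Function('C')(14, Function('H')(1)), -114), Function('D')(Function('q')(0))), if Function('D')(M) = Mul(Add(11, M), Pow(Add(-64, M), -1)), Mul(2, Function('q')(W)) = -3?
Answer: Rational(-14772, 97333) ≈ -0.15177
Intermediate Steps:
Function('q')(W) = Rational(-3, 2) (Function('q')(W) = Mul(Rational(1, 2), -3) = Rational(-3, 2))
Function('C')(E, K) = Add(5, Mul(15, E, K)) (Function('C')(E, K) = Add(Mul(15, E, K), 5) = Add(5, Mul(15, E, K)))
Function('d')(Q, G) = Mul(5, Pow(Add(-4, G, Q), -1)) (Function('d')(Q, G) = Mul(5, Pow(Add(-4, Add(Q, G)), -1)) = Mul(5, Pow(Add(-4, Add(G, Q)), -1)) = Mul(5, Pow(Add(-4, G, Q), -1)))
Function('D')(M) = Mul(Pow(Add(-64, M), -1), Add(11, M))
Add(Function('d')(Function('C')(14, Function('H')(1)), -114), Function('D')(Function('q')(0))) = Add(Mul(5, Pow(Add(-4, -114, Add(5, Mul(15, 14, Mul(-3, Pow(1, -1))))), -1)), Mul(Pow(Add(-64, Rational(-3, 2)), -1), Add(11, Rational(-3, 2)))) = Add(Mul(5, Pow(Add(-4, -114, Add(5, Mul(15, 14, Mul(-3, 1)))), -1)), Mul(Pow(Rational(-131, 2), -1), Rational(19, 2))) = Add(Mul(5, Pow(Add(-4, -114, Add(5, Mul(15, 14, -3))), -1)), Mul(Rational(-2, 131), Rational(19, 2))) = Add(Mul(5, Pow(Add(-4, -114, Add(5, -630)), -1)), Rational(-19, 131)) = Add(Mul(5, Pow(Add(-4, -114, -625), -1)), Rational(-19, 131)) = Add(Mul(5, Pow(-743, -1)), Rational(-19, 131)) = Add(Mul(5, Rational(-1, 743)), Rational(-19, 131)) = Add(Rational(-5, 743), Rational(-19, 131)) = Rational(-14772, 97333)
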